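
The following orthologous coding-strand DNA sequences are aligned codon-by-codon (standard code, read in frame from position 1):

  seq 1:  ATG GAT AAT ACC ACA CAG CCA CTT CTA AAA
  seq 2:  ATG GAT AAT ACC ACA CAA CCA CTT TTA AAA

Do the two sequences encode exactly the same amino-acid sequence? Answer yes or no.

Codon 1: ATG Met / ATG Met — identical.
Codon 2: GAT Asp / GAT Asp — identical.
Codon 3: AAT Asn / AAT Asn — identical.
Codon 4: ACC Thr / ACC Thr — identical.
Codon 5: ACA Thr / ACA Thr — identical.
Codon 6: CAG Gln / CAA Gln — synonymous.
Codon 7: CCA Pro / CCA Pro — identical.
Codon 8: CTT Leu / CTT Leu — identical.
Codon 9: CTA Leu / TTA Leu — synonymous.
Codon 10: AAA Lys / AAA Lys — identical.
Nonsynonymous differences: 0 → same protein.

yes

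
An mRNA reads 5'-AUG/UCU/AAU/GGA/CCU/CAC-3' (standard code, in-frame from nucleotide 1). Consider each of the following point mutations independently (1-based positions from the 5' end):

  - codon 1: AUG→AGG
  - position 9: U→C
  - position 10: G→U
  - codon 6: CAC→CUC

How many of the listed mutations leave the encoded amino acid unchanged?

Codon 1: AUG (Met) → AGG (Arg) — missense.
Codon 3: AAU (Asn) → AAC (Asn) — synonymous.
Codon 4: GGA (Gly) → UGA (Stop) — nonsense.
Codon 6: CAC (His) → CUC (Leu) — missense.
Synonymous: 1 of 4.

1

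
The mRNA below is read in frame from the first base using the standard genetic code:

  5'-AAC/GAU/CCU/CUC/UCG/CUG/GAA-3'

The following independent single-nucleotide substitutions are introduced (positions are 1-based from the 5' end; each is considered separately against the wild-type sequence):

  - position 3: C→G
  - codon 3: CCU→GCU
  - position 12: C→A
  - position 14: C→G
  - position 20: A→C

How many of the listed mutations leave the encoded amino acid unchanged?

Codon 1: AAC (Asn) → AAG (Lys) — missense.
Codon 3: CCU (Pro) → GCU (Ala) — missense.
Codon 4: CUC (Leu) → CUA (Leu) — synonymous.
Codon 5: UCG (Ser) → UGG (Trp) — missense.
Codon 7: GAA (Glu) → GCA (Ala) — missense.
Synonymous: 1 of 5.

1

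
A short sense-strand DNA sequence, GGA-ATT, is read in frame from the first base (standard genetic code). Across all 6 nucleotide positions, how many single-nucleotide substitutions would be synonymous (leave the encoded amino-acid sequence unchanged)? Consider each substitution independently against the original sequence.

Codon 1 (GGA, Gly): 3 synonymous substitutions.
Codon 2 (ATT, Ile): 2 synonymous substitutions.
Total: 3 + 2 = 5.

5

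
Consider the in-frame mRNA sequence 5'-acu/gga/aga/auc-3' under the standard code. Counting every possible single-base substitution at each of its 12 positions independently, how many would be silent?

10

Codon 1 (ACU, Thr): 3 synonymous substitutions.
Codon 2 (GGA, Gly): 3 synonymous substitutions.
Codon 3 (AGA, Arg): 2 synonymous substitutions.
Codon 4 (AUC, Ile): 2 synonymous substitutions.
Total: 3 + 3 + 2 + 2 = 10.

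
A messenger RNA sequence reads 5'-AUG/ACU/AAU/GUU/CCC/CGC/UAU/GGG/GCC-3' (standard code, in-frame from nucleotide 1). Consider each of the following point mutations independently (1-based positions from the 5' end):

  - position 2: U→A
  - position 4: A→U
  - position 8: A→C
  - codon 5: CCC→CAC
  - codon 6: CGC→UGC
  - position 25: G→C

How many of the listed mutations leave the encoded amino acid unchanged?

Codon 1: AUG (Met) → AAG (Lys) — missense.
Codon 2: ACU (Thr) → UCU (Ser) — missense.
Codon 3: AAU (Asn) → ACU (Thr) — missense.
Codon 5: CCC (Pro) → CAC (His) — missense.
Codon 6: CGC (Arg) → UGC (Cys) — missense.
Codon 9: GCC (Ala) → CCC (Pro) — missense.
Synonymous: 0 of 6.

0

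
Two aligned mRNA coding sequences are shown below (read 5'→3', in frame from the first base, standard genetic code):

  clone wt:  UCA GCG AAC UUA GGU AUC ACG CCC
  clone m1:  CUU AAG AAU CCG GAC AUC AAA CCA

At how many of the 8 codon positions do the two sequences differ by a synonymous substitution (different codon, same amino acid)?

Codon 1: UCA Ser / CUU Leu — nonsynonymous.
Codon 2: GCG Ala / AAG Lys — nonsynonymous.
Codon 3: AAC Asn / AAU Asn — synonymous.
Codon 4: UUA Leu / CCG Pro — nonsynonymous.
Codon 5: GGU Gly / GAC Asp — nonsynonymous.
Codon 6: AUC Ile / AUC Ile — identical.
Codon 7: ACG Thr / AAA Lys — nonsynonymous.
Codon 8: CCC Pro / CCA Pro — synonymous.
Synonymous differences: 2.

2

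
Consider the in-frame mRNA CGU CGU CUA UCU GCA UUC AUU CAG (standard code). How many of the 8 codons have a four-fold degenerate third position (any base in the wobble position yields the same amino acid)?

5

Codon 1 CGU (Arg): third position 4-fold.
Codon 2 CGU (Arg): third position 4-fold.
Codon 3 CUA (Leu): third position 4-fold.
Codon 4 UCU (Ser): third position 4-fold.
Codon 5 GCA (Ala): third position 4-fold.
Codon 6 UUC (Phe): third position 2-fold.
Codon 7 AUU (Ile): third position 3-fold.
Codon 8 CAG (Gln): third position 2-fold.
Four-fold degenerate third positions: 5.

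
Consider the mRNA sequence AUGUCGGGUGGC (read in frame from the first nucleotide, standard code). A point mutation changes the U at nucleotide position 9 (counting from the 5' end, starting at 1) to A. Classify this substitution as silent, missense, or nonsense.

silent

Position 9 falls in codon 3: GGU → Gly.
After the substitution the codon is GGA → Gly.
Both encode Gly, so the change is synonymous.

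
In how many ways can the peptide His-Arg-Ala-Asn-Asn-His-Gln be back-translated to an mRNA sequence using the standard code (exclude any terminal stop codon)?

768

His: 2 codons.
Arg: 6 codons.
Ala: 4 codons.
Asn: 2 codons.
Asn: 2 codons.
His: 2 codons.
Gln: 2 codons.
2 × 6 × 4 × 2 × 2 × 2 × 2 = 768.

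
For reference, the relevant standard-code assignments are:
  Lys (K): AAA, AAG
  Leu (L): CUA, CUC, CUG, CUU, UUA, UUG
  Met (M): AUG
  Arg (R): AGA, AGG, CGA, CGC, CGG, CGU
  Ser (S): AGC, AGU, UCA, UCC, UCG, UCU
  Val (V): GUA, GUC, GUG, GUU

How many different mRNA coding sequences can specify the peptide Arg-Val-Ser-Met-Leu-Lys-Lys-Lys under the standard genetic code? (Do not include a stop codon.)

Arg: 6 codons.
Val: 4 codons.
Ser: 6 codons.
Met: 1 codon.
Leu: 6 codons.
Lys: 2 codons.
Lys: 2 codons.
Lys: 2 codons.
6 × 4 × 6 × 1 × 6 × 2 × 2 × 2 = 6912.

6912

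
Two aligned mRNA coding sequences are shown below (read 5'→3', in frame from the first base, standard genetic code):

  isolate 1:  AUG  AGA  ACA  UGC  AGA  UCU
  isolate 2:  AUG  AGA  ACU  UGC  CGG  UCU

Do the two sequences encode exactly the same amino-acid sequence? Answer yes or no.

yes

Codon 1: AUG Met / AUG Met — identical.
Codon 2: AGA Arg / AGA Arg — identical.
Codon 3: ACA Thr / ACU Thr — synonymous.
Codon 4: UGC Cys / UGC Cys — identical.
Codon 5: AGA Arg / CGG Arg — synonymous.
Codon 6: UCU Ser / UCU Ser — identical.
Nonsynonymous differences: 0 → same protein.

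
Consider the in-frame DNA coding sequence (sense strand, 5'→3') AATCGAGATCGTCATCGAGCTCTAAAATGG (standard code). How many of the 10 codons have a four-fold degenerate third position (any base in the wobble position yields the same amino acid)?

Codon 1 AAT (Asn): third position 2-fold.
Codon 2 CGA (Arg): third position 4-fold.
Codon 3 GAT (Asp): third position 2-fold.
Codon 4 CGT (Arg): third position 4-fold.
Codon 5 CAT (His): third position 2-fold.
Codon 6 CGA (Arg): third position 4-fold.
Codon 7 GCT (Ala): third position 4-fold.
Codon 8 CTA (Leu): third position 4-fold.
Codon 9 AAA (Lys): third position 2-fold.
Codon 10 TGG (Trp): third position 1-fold.
Four-fold degenerate third positions: 5.

5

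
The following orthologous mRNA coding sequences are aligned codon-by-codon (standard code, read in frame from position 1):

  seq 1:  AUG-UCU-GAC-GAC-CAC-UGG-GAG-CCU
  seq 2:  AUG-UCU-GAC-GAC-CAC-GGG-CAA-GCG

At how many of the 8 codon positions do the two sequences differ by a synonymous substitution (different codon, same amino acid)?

Codon 1: AUG Met / AUG Met — identical.
Codon 2: UCU Ser / UCU Ser — identical.
Codon 3: GAC Asp / GAC Asp — identical.
Codon 4: GAC Asp / GAC Asp — identical.
Codon 5: CAC His / CAC His — identical.
Codon 6: UGG Trp / GGG Gly — nonsynonymous.
Codon 7: GAG Glu / CAA Gln — nonsynonymous.
Codon 8: CCU Pro / GCG Ala — nonsynonymous.
Synonymous differences: 0.

0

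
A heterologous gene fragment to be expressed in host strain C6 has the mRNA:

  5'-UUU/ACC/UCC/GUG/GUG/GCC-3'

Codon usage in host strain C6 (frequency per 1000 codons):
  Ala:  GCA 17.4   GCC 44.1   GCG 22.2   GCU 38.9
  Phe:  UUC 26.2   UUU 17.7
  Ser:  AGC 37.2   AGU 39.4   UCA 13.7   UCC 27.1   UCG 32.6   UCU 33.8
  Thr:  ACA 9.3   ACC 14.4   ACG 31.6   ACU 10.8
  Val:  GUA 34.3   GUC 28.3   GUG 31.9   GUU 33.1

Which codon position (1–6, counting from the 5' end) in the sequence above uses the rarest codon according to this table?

2

Codon 1 UUU (Phe): 17.7 per 1000.
Codon 2 ACC (Thr): 14.4 per 1000.
Codon 3 UCC (Ser): 27.1 per 1000.
Codon 4 GUG (Val): 31.9 per 1000.
Codon 5 GUG (Val): 31.9 per 1000.
Codon 6 GCC (Ala): 44.1 per 1000.
Lowest frequency is 14.4 at codon 2.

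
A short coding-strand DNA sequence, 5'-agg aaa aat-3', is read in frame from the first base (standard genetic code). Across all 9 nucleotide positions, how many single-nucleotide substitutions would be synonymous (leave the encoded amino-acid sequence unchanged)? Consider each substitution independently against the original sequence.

Codon 1 (AGG, Arg): 2 synonymous substitutions.
Codon 2 (AAA, Lys): 1 synonymous substitution.
Codon 3 (AAT, Asn): 1 synonymous substitution.
Total: 2 + 1 + 1 = 4.

4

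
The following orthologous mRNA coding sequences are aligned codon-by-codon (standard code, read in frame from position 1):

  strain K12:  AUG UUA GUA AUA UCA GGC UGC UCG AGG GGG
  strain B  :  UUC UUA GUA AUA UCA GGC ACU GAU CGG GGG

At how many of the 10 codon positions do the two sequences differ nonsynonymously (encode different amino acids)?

3

Codon 1: AUG Met / UUC Phe — nonsynonymous.
Codon 2: UUA Leu / UUA Leu — identical.
Codon 3: GUA Val / GUA Val — identical.
Codon 4: AUA Ile / AUA Ile — identical.
Codon 5: UCA Ser / UCA Ser — identical.
Codon 6: GGC Gly / GGC Gly — identical.
Codon 7: UGC Cys / ACU Thr — nonsynonymous.
Codon 8: UCG Ser / GAU Asp — nonsynonymous.
Codon 9: AGG Arg / CGG Arg — synonymous.
Codon 10: GGG Gly / GGG Gly — identical.
Nonsynonymous differences: 3.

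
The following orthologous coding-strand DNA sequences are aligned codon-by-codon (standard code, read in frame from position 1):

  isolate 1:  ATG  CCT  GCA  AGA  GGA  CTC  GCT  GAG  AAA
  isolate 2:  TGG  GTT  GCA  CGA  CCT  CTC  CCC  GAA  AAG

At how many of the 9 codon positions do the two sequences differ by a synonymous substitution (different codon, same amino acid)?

3

Codon 1: ATG Met / TGG Trp — nonsynonymous.
Codon 2: CCT Pro / GTT Val — nonsynonymous.
Codon 3: GCA Ala / GCA Ala — identical.
Codon 4: AGA Arg / CGA Arg — synonymous.
Codon 5: GGA Gly / CCT Pro — nonsynonymous.
Codon 6: CTC Leu / CTC Leu — identical.
Codon 7: GCT Ala / CCC Pro — nonsynonymous.
Codon 8: GAG Glu / GAA Glu — synonymous.
Codon 9: AAA Lys / AAG Lys — synonymous.
Synonymous differences: 3.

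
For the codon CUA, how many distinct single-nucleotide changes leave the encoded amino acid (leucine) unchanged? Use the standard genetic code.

Position 1: UUA → 1 synonymous.
Position 2: none → 0 synonymous.
Position 3: CUU, CUC, CUG → 3 synonymous.
Total: 1 + 0 + 3 = 4.

4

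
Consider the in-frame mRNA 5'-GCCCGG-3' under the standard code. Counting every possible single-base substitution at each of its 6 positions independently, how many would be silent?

Codon 1 (GCC, Ala): 3 synonymous substitutions.
Codon 2 (CGG, Arg): 4 synonymous substitutions.
Total: 3 + 4 = 7.

7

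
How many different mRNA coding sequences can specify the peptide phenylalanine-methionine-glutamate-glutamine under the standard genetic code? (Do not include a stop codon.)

8

Phe: 2 codons.
Met: 1 codon.
Glu: 2 codons.
Gln: 2 codons.
2 × 1 × 2 × 2 = 8.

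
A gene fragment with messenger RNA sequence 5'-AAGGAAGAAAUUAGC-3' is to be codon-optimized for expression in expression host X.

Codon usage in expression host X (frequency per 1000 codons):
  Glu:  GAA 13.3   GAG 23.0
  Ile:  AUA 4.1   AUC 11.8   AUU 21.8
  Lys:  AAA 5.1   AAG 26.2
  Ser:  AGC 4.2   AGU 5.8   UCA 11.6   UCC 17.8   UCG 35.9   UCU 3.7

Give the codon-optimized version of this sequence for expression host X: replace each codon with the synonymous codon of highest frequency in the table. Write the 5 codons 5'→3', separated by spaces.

Codon 1 (Lys): best is AAG at 26.2.
Codon 2 (Glu): best is GAG at 23.0.
Codon 3 (Glu): best is GAG at 23.0.
Codon 4 (Ile): best is AUU at 21.8.
Codon 5 (Ser): best is UCG at 35.9.

AAG GAG GAG AUU UCG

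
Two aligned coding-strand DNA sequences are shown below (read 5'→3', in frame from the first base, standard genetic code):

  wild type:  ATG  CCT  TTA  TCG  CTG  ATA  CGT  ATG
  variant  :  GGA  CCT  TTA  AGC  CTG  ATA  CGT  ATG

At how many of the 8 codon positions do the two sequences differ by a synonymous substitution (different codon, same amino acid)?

1

Codon 1: ATG Met / GGA Gly — nonsynonymous.
Codon 2: CCT Pro / CCT Pro — identical.
Codon 3: TTA Leu / TTA Leu — identical.
Codon 4: TCG Ser / AGC Ser — synonymous.
Codon 5: CTG Leu / CTG Leu — identical.
Codon 6: ATA Ile / ATA Ile — identical.
Codon 7: CGT Arg / CGT Arg — identical.
Codon 8: ATG Met / ATG Met — identical.
Synonymous differences: 1.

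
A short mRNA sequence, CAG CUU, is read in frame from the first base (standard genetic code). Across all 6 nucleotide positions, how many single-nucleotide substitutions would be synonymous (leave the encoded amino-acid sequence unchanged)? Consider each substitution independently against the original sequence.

Codon 1 (CAG, Gln): 1 synonymous substitution.
Codon 2 (CUU, Leu): 3 synonymous substitutions.
Total: 1 + 3 = 4.

4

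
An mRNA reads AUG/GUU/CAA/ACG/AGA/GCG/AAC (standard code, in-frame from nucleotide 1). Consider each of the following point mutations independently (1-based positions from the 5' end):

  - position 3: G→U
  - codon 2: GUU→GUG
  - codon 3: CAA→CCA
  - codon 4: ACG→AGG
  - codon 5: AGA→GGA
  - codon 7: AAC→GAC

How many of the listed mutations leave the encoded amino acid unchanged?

Codon 1: AUG (Met) → AUU (Ile) — missense.
Codon 2: GUU (Val) → GUG (Val) — synonymous.
Codon 3: CAA (Gln) → CCA (Pro) — missense.
Codon 4: ACG (Thr) → AGG (Arg) — missense.
Codon 5: AGA (Arg) → GGA (Gly) — missense.
Codon 7: AAC (Asn) → GAC (Asp) — missense.
Synonymous: 1 of 6.

1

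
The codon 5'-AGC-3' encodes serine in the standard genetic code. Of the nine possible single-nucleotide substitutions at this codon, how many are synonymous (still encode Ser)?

1

Position 1: none → 0 synonymous.
Position 2: none → 0 synonymous.
Position 3: AGU → 1 synonymous.
Total: 0 + 0 + 1 = 1.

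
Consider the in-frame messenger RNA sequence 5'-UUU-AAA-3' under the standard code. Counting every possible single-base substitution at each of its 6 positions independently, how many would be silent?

Codon 1 (UUU, Phe): 1 synonymous substitution.
Codon 2 (AAA, Lys): 1 synonymous substitution.
Total: 1 + 1 = 2.

2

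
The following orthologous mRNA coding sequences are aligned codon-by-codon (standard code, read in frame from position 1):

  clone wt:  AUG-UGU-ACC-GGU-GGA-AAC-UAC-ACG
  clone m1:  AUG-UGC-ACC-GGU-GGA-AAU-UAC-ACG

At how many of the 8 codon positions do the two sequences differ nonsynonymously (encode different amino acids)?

0

Codon 1: AUG Met / AUG Met — identical.
Codon 2: UGU Cys / UGC Cys — synonymous.
Codon 3: ACC Thr / ACC Thr — identical.
Codon 4: GGU Gly / GGU Gly — identical.
Codon 5: GGA Gly / GGA Gly — identical.
Codon 6: AAC Asn / AAU Asn — synonymous.
Codon 7: UAC Tyr / UAC Tyr — identical.
Codon 8: ACG Thr / ACG Thr — identical.
Nonsynonymous differences: 0.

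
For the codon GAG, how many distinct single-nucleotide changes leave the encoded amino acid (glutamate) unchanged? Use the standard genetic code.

1

Position 1: none → 0 synonymous.
Position 2: none → 0 synonymous.
Position 3: GAA → 1 synonymous.
Total: 0 + 0 + 1 = 1.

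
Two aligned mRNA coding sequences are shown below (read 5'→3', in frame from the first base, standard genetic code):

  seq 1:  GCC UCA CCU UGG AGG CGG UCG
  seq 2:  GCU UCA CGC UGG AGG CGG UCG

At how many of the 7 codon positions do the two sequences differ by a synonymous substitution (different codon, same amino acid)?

Codon 1: GCC Ala / GCU Ala — synonymous.
Codon 2: UCA Ser / UCA Ser — identical.
Codon 3: CCU Pro / CGC Arg — nonsynonymous.
Codon 4: UGG Trp / UGG Trp — identical.
Codon 5: AGG Arg / AGG Arg — identical.
Codon 6: CGG Arg / CGG Arg — identical.
Codon 7: UCG Ser / UCG Ser — identical.
Synonymous differences: 1.

1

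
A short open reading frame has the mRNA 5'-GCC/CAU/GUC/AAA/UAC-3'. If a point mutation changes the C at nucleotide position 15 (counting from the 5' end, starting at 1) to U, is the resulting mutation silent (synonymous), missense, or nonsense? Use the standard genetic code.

Position 15 falls in codon 5: UAC → Tyr.
After the substitution the codon is UAU → Tyr.
Both encode Tyr, so the change is synonymous.

silent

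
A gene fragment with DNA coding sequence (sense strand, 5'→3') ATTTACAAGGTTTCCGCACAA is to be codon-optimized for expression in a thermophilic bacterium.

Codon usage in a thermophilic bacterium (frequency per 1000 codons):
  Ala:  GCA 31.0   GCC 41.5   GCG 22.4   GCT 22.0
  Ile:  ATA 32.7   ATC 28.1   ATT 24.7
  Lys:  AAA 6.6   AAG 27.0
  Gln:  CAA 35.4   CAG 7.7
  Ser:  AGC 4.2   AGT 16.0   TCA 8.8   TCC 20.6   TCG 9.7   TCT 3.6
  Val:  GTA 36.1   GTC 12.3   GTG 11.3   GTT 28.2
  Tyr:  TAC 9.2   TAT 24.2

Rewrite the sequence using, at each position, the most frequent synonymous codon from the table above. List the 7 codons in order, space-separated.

ATA TAT AAG GTA TCC GCC CAA

Codon 1 (Ile): best is ATA at 32.7.
Codon 2 (Tyr): best is TAT at 24.2.
Codon 3 (Lys): best is AAG at 27.0.
Codon 4 (Val): best is GTA at 36.1.
Codon 5 (Ser): best is TCC at 20.6.
Codon 6 (Ala): best is GCC at 41.5.
Codon 7 (Gln): best is CAA at 35.4.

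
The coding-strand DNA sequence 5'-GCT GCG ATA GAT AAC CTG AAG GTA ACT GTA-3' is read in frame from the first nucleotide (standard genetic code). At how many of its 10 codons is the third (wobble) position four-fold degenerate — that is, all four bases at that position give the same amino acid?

6

Codon 1 GCT (Ala): third position 4-fold.
Codon 2 GCG (Ala): third position 4-fold.
Codon 3 ATA (Ile): third position 3-fold.
Codon 4 GAT (Asp): third position 2-fold.
Codon 5 AAC (Asn): third position 2-fold.
Codon 6 CTG (Leu): third position 4-fold.
Codon 7 AAG (Lys): third position 2-fold.
Codon 8 GTA (Val): third position 4-fold.
Codon 9 ACT (Thr): third position 4-fold.
Codon 10 GTA (Val): third position 4-fold.
Four-fold degenerate third positions: 6.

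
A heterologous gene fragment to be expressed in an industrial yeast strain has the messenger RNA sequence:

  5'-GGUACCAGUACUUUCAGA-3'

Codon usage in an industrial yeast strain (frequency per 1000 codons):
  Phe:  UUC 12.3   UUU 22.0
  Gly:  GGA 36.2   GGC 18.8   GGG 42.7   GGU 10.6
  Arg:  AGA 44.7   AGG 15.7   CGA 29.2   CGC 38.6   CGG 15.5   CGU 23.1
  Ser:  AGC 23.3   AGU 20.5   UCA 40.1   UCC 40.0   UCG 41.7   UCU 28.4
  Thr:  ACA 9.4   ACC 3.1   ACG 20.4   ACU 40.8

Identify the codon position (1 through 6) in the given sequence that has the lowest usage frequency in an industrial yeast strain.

Codon 1 GGU (Gly): 10.6 per 1000.
Codon 2 ACC (Thr): 3.1 per 1000.
Codon 3 AGU (Ser): 20.5 per 1000.
Codon 4 ACU (Thr): 40.8 per 1000.
Codon 5 UUC (Phe): 12.3 per 1000.
Codon 6 AGA (Arg): 44.7 per 1000.
Lowest frequency is 3.1 at codon 2.

2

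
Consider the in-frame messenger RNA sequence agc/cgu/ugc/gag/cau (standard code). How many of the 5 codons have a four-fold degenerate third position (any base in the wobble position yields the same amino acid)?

1

Codon 1 AGC (Ser): third position 2-fold.
Codon 2 CGU (Arg): third position 4-fold.
Codon 3 UGC (Cys): third position 2-fold.
Codon 4 GAG (Glu): third position 2-fold.
Codon 5 CAU (His): third position 2-fold.
Four-fold degenerate third positions: 1.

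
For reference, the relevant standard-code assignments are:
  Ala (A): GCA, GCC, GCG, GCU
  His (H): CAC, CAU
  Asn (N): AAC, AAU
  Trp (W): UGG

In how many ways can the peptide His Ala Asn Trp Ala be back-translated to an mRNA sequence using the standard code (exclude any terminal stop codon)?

His: 2 codons.
Ala: 4 codons.
Asn: 2 codons.
Trp: 1 codon.
Ala: 4 codons.
2 × 4 × 2 × 1 × 4 = 64.

64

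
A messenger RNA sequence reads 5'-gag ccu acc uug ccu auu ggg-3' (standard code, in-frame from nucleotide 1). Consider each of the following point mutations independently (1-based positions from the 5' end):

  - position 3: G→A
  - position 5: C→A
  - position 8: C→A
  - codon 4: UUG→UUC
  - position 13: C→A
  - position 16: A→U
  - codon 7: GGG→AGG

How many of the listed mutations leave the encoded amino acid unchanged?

1

Codon 1: GAG (Glu) → GAA (Glu) — synonymous.
Codon 2: CCU (Pro) → CAU (His) — missense.
Codon 3: ACC (Thr) → AAC (Asn) — missense.
Codon 4: UUG (Leu) → UUC (Phe) — missense.
Codon 5: CCU (Pro) → ACU (Thr) — missense.
Codon 6: AUU (Ile) → UUU (Phe) — missense.
Codon 7: GGG (Gly) → AGG (Arg) — missense.
Synonymous: 1 of 7.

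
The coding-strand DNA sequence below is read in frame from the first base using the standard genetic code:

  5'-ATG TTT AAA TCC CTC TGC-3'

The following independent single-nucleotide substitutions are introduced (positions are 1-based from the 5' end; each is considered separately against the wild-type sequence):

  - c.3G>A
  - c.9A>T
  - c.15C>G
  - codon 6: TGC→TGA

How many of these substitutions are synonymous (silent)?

Codon 1: ATG (Met) → ATA (Ile) — missense.
Codon 3: AAA (Lys) → AAT (Asn) — missense.
Codon 5: CTC (Leu) → CTG (Leu) — synonymous.
Codon 6: TGC (Cys) → TGA (Stop) — nonsense.
Synonymous: 1 of 4.

1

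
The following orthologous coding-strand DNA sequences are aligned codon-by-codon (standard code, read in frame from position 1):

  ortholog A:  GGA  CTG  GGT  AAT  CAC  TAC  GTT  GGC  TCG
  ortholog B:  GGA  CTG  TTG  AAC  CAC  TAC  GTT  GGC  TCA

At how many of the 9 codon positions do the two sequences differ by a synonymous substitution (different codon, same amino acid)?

2

Codon 1: GGA Gly / GGA Gly — identical.
Codon 2: CTG Leu / CTG Leu — identical.
Codon 3: GGT Gly / TTG Leu — nonsynonymous.
Codon 4: AAT Asn / AAC Asn — synonymous.
Codon 5: CAC His / CAC His — identical.
Codon 6: TAC Tyr / TAC Tyr — identical.
Codon 7: GTT Val / GTT Val — identical.
Codon 8: GGC Gly / GGC Gly — identical.
Codon 9: TCG Ser / TCA Ser — synonymous.
Synonymous differences: 2.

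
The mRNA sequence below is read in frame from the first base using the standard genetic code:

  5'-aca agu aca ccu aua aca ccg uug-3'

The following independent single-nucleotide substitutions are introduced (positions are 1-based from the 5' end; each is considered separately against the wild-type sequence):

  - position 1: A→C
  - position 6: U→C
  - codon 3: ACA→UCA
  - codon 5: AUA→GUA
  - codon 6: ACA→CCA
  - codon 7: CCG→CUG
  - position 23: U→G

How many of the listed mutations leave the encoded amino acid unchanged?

Codon 1: ACA (Thr) → CCA (Pro) — missense.
Codon 2: AGU (Ser) → AGC (Ser) — synonymous.
Codon 3: ACA (Thr) → UCA (Ser) — missense.
Codon 5: AUA (Ile) → GUA (Val) — missense.
Codon 6: ACA (Thr) → CCA (Pro) — missense.
Codon 7: CCG (Pro) → CUG (Leu) — missense.
Codon 8: UUG (Leu) → UGG (Trp) — missense.
Synonymous: 1 of 7.

1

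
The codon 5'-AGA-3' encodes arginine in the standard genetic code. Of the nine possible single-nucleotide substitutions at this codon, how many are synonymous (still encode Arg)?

Position 1: CGA → 1 synonymous.
Position 2: none → 0 synonymous.
Position 3: AGG → 1 synonymous.
Total: 1 + 0 + 1 = 2.

2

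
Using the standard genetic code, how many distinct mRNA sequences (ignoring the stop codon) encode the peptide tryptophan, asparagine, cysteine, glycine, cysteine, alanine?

Trp: 1 codon.
Asn: 2 codons.
Cys: 2 codons.
Gly: 4 codons.
Cys: 2 codons.
Ala: 4 codons.
1 × 2 × 2 × 4 × 2 × 4 = 128.

128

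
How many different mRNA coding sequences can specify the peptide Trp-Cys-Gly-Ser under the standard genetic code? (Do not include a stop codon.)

48

Trp: 1 codon.
Cys: 2 codons.
Gly: 4 codons.
Ser: 6 codons.
1 × 2 × 4 × 6 = 48.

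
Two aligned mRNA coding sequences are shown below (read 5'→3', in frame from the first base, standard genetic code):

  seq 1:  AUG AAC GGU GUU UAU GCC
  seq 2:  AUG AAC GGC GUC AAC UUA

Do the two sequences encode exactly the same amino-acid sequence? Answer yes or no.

no

Codon 1: AUG Met / AUG Met — identical.
Codon 2: AAC Asn / AAC Asn — identical.
Codon 3: GGU Gly / GGC Gly — synonymous.
Codon 4: GUU Val / GUC Val — synonymous.
Codon 5: UAU Tyr / AAC Asn — nonsynonymous.
Codon 6: GCC Ala / UUA Leu — nonsynonymous.
Nonsynonymous differences: 2 → different protein.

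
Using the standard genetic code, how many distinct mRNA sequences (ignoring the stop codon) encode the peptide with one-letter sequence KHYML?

Lys: 2 codons.
His: 2 codons.
Tyr: 2 codons.
Met: 1 codon.
Leu: 6 codons.
2 × 2 × 2 × 1 × 6 = 48.

48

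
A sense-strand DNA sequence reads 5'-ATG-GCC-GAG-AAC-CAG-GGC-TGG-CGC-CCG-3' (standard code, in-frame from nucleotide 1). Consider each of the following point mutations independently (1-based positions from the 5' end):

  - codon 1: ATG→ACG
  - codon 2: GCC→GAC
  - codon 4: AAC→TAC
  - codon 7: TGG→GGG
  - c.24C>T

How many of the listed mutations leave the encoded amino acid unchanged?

1

Codon 1: ATG (Met) → ACG (Thr) — missense.
Codon 2: GCC (Ala) → GAC (Asp) — missense.
Codon 4: AAC (Asn) → TAC (Tyr) — missense.
Codon 7: TGG (Trp) → GGG (Gly) — missense.
Codon 8: CGC (Arg) → CGT (Arg) — synonymous.
Synonymous: 1 of 5.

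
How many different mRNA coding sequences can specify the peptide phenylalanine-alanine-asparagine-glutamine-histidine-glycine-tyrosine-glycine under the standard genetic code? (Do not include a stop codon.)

2048

Phe: 2 codons.
Ala: 4 codons.
Asn: 2 codons.
Gln: 2 codons.
His: 2 codons.
Gly: 4 codons.
Tyr: 2 codons.
Gly: 4 codons.
2 × 4 × 2 × 2 × 2 × 4 × 2 × 4 = 2048.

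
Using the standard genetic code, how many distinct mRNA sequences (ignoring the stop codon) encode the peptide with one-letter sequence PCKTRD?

Pro: 4 codons.
Cys: 2 codons.
Lys: 2 codons.
Thr: 4 codons.
Arg: 6 codons.
Asp: 2 codons.
4 × 2 × 2 × 4 × 6 × 2 = 768.

768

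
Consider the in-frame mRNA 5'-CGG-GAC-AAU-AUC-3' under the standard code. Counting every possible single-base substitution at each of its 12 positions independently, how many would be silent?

8

Codon 1 (CGG, Arg): 4 synonymous substitutions.
Codon 2 (GAC, Asp): 1 synonymous substitution.
Codon 3 (AAU, Asn): 1 synonymous substitution.
Codon 4 (AUC, Ile): 2 synonymous substitutions.
Total: 4 + 1 + 1 + 2 = 8.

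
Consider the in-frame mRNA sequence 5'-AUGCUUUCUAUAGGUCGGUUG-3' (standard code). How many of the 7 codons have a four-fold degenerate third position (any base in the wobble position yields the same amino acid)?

4

Codon 1 AUG (Met): third position 1-fold.
Codon 2 CUU (Leu): third position 4-fold.
Codon 3 UCU (Ser): third position 4-fold.
Codon 4 AUA (Ile): third position 3-fold.
Codon 5 GGU (Gly): third position 4-fold.
Codon 6 CGG (Arg): third position 4-fold.
Codon 7 UUG (Leu): third position 2-fold.
Four-fold degenerate third positions: 4.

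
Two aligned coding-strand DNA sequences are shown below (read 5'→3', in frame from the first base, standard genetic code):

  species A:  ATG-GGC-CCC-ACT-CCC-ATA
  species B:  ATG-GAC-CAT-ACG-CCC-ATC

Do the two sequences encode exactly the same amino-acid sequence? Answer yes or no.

no

Codon 1: ATG Met / ATG Met — identical.
Codon 2: GGC Gly / GAC Asp — nonsynonymous.
Codon 3: CCC Pro / CAT His — nonsynonymous.
Codon 4: ACT Thr / ACG Thr — synonymous.
Codon 5: CCC Pro / CCC Pro — identical.
Codon 6: ATA Ile / ATC Ile — synonymous.
Nonsynonymous differences: 2 → different protein.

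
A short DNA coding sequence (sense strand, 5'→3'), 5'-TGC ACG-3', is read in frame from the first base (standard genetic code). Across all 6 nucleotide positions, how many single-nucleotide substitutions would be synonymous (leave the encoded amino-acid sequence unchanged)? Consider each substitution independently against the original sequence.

Codon 1 (TGC, Cys): 1 synonymous substitution.
Codon 2 (ACG, Thr): 3 synonymous substitutions.
Total: 1 + 3 = 4.

4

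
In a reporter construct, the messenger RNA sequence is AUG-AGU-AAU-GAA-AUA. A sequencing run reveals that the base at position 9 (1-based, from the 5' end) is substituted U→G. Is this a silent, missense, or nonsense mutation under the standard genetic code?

Position 9 falls in codon 3: AAU → Asn.
After the substitution the codon is AAG → Lys.
Asn ≠ Lys, so this is a missense mutation.

missense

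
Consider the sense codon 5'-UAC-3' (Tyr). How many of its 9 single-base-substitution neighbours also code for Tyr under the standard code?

Position 1: none → 0 synonymous.
Position 2: none → 0 synonymous.
Position 3: UAU → 1 synonymous.
Total: 0 + 0 + 1 = 1.

1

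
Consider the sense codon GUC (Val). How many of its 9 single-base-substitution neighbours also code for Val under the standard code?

3

Position 1: none → 0 synonymous.
Position 2: none → 0 synonymous.
Position 3: GUU, GUA, GUG → 3 synonymous.
Total: 0 + 0 + 3 = 3.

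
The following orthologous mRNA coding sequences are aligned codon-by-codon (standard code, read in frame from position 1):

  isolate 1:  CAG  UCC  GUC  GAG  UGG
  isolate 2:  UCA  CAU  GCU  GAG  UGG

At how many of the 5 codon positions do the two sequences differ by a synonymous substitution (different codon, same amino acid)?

Codon 1: CAG Gln / UCA Ser — nonsynonymous.
Codon 2: UCC Ser / CAU His — nonsynonymous.
Codon 3: GUC Val / GCU Ala — nonsynonymous.
Codon 4: GAG Glu / GAG Glu — identical.
Codon 5: UGG Trp / UGG Trp — identical.
Synonymous differences: 0.

0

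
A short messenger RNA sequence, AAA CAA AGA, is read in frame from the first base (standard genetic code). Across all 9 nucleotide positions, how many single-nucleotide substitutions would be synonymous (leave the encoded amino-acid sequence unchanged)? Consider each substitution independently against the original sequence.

4

Codon 1 (AAA, Lys): 1 synonymous substitution.
Codon 2 (CAA, Gln): 1 synonymous substitution.
Codon 3 (AGA, Arg): 2 synonymous substitutions.
Total: 1 + 1 + 2 = 4.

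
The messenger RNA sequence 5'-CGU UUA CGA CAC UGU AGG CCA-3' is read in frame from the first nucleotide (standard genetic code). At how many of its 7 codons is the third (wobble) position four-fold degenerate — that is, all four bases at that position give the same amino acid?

Codon 1 CGU (Arg): third position 4-fold.
Codon 2 UUA (Leu): third position 2-fold.
Codon 3 CGA (Arg): third position 4-fold.
Codon 4 CAC (His): third position 2-fold.
Codon 5 UGU (Cys): third position 2-fold.
Codon 6 AGG (Arg): third position 2-fold.
Codon 7 CCA (Pro): third position 4-fold.
Four-fold degenerate third positions: 3.

3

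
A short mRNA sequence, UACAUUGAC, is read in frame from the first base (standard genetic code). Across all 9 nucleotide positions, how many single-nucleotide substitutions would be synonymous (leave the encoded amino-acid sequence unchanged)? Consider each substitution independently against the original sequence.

4

Codon 1 (UAC, Tyr): 1 synonymous substitution.
Codon 2 (AUU, Ile): 2 synonymous substitutions.
Codon 3 (GAC, Asp): 1 synonymous substitution.
Total: 1 + 2 + 1 = 4.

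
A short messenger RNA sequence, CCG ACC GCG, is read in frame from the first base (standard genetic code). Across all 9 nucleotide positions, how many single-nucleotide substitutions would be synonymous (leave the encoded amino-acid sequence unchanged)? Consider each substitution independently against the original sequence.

Codon 1 (CCG, Pro): 3 synonymous substitutions.
Codon 2 (ACC, Thr): 3 synonymous substitutions.
Codon 3 (GCG, Ala): 3 synonymous substitutions.
Total: 3 + 3 + 3 = 9.

9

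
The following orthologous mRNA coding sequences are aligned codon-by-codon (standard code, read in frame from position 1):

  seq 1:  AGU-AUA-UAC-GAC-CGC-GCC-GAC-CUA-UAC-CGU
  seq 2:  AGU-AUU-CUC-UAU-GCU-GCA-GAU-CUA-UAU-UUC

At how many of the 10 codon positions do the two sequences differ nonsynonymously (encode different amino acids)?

4

Codon 1: AGU Ser / AGU Ser — identical.
Codon 2: AUA Ile / AUU Ile — synonymous.
Codon 3: UAC Tyr / CUC Leu — nonsynonymous.
Codon 4: GAC Asp / UAU Tyr — nonsynonymous.
Codon 5: CGC Arg / GCU Ala — nonsynonymous.
Codon 6: GCC Ala / GCA Ala — synonymous.
Codon 7: GAC Asp / GAU Asp — synonymous.
Codon 8: CUA Leu / CUA Leu — identical.
Codon 9: UAC Tyr / UAU Tyr — synonymous.
Codon 10: CGU Arg / UUC Phe — nonsynonymous.
Nonsynonymous differences: 4.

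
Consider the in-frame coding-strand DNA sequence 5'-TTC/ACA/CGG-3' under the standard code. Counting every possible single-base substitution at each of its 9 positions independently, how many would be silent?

8

Codon 1 (TTC, Phe): 1 synonymous substitution.
Codon 2 (ACA, Thr): 3 synonymous substitutions.
Codon 3 (CGG, Arg): 4 synonymous substitutions.
Total: 1 + 3 + 4 = 8.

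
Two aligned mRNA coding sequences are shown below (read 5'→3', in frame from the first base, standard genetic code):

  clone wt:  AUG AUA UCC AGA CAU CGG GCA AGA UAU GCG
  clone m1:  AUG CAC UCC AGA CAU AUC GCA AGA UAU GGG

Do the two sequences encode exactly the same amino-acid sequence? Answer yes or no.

Codon 1: AUG Met / AUG Met — identical.
Codon 2: AUA Ile / CAC His — nonsynonymous.
Codon 3: UCC Ser / UCC Ser — identical.
Codon 4: AGA Arg / AGA Arg — identical.
Codon 5: CAU His / CAU His — identical.
Codon 6: CGG Arg / AUC Ile — nonsynonymous.
Codon 7: GCA Ala / GCA Ala — identical.
Codon 8: AGA Arg / AGA Arg — identical.
Codon 9: UAU Tyr / UAU Tyr — identical.
Codon 10: GCG Ala / GGG Gly — nonsynonymous.
Nonsynonymous differences: 3 → different protein.

no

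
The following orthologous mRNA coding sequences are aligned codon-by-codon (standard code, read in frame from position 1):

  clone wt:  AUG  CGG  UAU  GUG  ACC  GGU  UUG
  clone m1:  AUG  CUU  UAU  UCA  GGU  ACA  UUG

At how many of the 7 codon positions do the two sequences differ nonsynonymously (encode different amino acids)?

Codon 1: AUG Met / AUG Met — identical.
Codon 2: CGG Arg / CUU Leu — nonsynonymous.
Codon 3: UAU Tyr / UAU Tyr — identical.
Codon 4: GUG Val / UCA Ser — nonsynonymous.
Codon 5: ACC Thr / GGU Gly — nonsynonymous.
Codon 6: GGU Gly / ACA Thr — nonsynonymous.
Codon 7: UUG Leu / UUG Leu — identical.
Nonsynonymous differences: 4.

4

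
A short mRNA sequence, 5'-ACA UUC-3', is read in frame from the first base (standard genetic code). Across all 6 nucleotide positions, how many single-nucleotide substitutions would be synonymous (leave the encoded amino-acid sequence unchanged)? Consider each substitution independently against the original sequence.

Codon 1 (ACA, Thr): 3 synonymous substitutions.
Codon 2 (UUC, Phe): 1 synonymous substitution.
Total: 3 + 1 = 4.

4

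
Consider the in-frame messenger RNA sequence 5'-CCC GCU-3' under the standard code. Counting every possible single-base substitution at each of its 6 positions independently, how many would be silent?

6

Codon 1 (CCC, Pro): 3 synonymous substitutions.
Codon 2 (GCU, Ala): 3 synonymous substitutions.
Total: 3 + 3 = 6.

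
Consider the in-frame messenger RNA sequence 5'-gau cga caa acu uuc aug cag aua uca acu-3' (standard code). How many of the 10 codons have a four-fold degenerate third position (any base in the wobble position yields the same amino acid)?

Codon 1 GAU (Asp): third position 2-fold.
Codon 2 CGA (Arg): third position 4-fold.
Codon 3 CAA (Gln): third position 2-fold.
Codon 4 ACU (Thr): third position 4-fold.
Codon 5 UUC (Phe): third position 2-fold.
Codon 6 AUG (Met): third position 1-fold.
Codon 7 CAG (Gln): third position 2-fold.
Codon 8 AUA (Ile): third position 3-fold.
Codon 9 UCA (Ser): third position 4-fold.
Codon 10 ACU (Thr): third position 4-fold.
Four-fold degenerate third positions: 4.

4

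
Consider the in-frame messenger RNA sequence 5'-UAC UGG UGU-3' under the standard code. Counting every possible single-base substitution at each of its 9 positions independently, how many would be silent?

Codon 1 (UAC, Tyr): 1 synonymous substitution.
Codon 2 (UGG, Trp): 0 synonymous substitutions.
Codon 3 (UGU, Cys): 1 synonymous substitution.
Total: 1 + 0 + 1 = 2.

2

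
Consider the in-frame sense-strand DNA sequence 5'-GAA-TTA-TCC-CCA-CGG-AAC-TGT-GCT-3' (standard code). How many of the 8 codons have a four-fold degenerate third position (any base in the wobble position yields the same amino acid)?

4

Codon 1 GAA (Glu): third position 2-fold.
Codon 2 TTA (Leu): third position 2-fold.
Codon 3 TCC (Ser): third position 4-fold.
Codon 4 CCA (Pro): third position 4-fold.
Codon 5 CGG (Arg): third position 4-fold.
Codon 6 AAC (Asn): third position 2-fold.
Codon 7 TGT (Cys): third position 2-fold.
Codon 8 GCT (Ala): third position 4-fold.
Four-fold degenerate third positions: 4.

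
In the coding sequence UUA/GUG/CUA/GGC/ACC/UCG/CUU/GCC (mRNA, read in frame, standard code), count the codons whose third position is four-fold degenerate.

7

Codon 1 UUA (Leu): third position 2-fold.
Codon 2 GUG (Val): third position 4-fold.
Codon 3 CUA (Leu): third position 4-fold.
Codon 4 GGC (Gly): third position 4-fold.
Codon 5 ACC (Thr): third position 4-fold.
Codon 6 UCG (Ser): third position 4-fold.
Codon 7 CUU (Leu): third position 4-fold.
Codon 8 GCC (Ala): third position 4-fold.
Four-fold degenerate third positions: 7.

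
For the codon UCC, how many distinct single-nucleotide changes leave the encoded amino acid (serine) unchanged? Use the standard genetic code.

3

Position 1: none → 0 synonymous.
Position 2: none → 0 synonymous.
Position 3: UCU, UCA, UCG → 3 synonymous.
Total: 0 + 0 + 3 = 3.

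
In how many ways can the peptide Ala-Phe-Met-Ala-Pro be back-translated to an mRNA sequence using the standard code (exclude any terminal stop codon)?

128

Ala: 4 codons.
Phe: 2 codons.
Met: 1 codon.
Ala: 4 codons.
Pro: 4 codons.
4 × 2 × 1 × 4 × 4 = 128.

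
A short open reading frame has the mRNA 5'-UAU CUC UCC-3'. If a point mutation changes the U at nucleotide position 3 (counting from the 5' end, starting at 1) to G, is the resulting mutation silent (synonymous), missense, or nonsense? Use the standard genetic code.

nonsense

Position 3 falls in codon 1: UAU → Tyr.
After the substitution the codon is UAG → Stop.
The new codon is a stop codon, so this is a nonsense mutation.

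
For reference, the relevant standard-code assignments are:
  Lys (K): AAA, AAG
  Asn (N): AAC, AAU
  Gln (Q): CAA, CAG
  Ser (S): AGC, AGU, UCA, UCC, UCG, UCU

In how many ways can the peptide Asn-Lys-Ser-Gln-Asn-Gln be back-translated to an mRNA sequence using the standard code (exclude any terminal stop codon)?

Asn: 2 codons.
Lys: 2 codons.
Ser: 6 codons.
Gln: 2 codons.
Asn: 2 codons.
Gln: 2 codons.
2 × 2 × 6 × 2 × 2 × 2 = 192.

192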